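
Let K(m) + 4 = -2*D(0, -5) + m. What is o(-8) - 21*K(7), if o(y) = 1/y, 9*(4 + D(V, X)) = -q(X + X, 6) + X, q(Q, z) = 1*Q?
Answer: -4987/24 ≈ -207.79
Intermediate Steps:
q(Q, z) = Q
D(V, X) = -4 - X/9 (D(V, X) = -4 + (-(X + X) + X)/9 = -4 + (-2*X + X)/9 = -4 + (-X)/9 = -4 - X/9)
o(y) = 1/y
K(m) = 26/9 + m (K(m) = -4 + (-2*(-4 - ⅑*(-5)) + m) = -4 + (-2*(-4 + 5/9) + m) = -4 + (-2*(-31/9) + m) = -4 + (62/9 + m) = 26/9 + m)
o(-8) - 21*K(7) = 1/(-8) - 21*(26/9 + 7) = -⅛ - 21*89/9 = -⅛ - 623/3 = -4987/24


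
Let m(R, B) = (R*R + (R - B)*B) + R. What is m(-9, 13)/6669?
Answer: -214/6669 ≈ -0.032089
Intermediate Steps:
m(R, B) = R + R² + B*(R - B) (m(R, B) = (R² + B*(R - B)) + R = R + R² + B*(R - B))
m(-9, 13)/6669 = (-9 + (-9)² - 1*13² + 13*(-9))/6669 = (-9 + 81 - 1*169 - 117)*(1/6669) = (-9 + 81 - 169 - 117)*(1/6669) = -214*1/6669 = -214/6669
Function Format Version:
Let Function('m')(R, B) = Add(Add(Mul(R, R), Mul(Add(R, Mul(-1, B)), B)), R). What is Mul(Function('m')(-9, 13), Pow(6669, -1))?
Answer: Rational(-214, 6669) ≈ -0.032089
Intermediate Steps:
Function('m')(R, B) = Add(R, Pow(R, 2), Mul(B, Add(R, Mul(-1, B)))) (Function('m')(R, B) = Add(Add(Pow(R, 2), Mul(B, Add(R, Mul(-1, B)))), R) = Add(R, Pow(R, 2), Mul(B, Add(R, Mul(-1, B)))))
Mul(Function('m')(-9, 13), Pow(6669, -1)) = Mul(Add(-9, Pow(-9, 2), Mul(-1, Pow(13, 2)), Mul(13, -9)), Pow(6669, -1)) = Mul(Add(-9, 81, Mul(-1, 169), -117), Rational(1, 6669)) = Mul(Add(-9, 81, -169, -117), Rational(1, 6669)) = Mul(-214, Rational(1, 6669)) = Rational(-214, 6669)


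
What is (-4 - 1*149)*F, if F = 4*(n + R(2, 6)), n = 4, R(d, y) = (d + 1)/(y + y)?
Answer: -2601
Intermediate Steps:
R(d, y) = (1 + d)/(2*y) (R(d, y) = (1 + d)/((2*y)) = (1 + d)*(1/(2*y)) = (1 + d)/(2*y))
F = 17 (F = 4*(4 + (½)*(1 + 2)/6) = 4*(4 + (½)*(⅙)*3) = 4*(4 + ¼) = 4*(17/4) = 17)
(-4 - 1*149)*F = (-4 - 1*149)*17 = (-4 - 149)*17 = -153*17 = -2601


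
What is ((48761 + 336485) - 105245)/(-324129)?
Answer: -280001/324129 ≈ -0.86386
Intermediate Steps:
((48761 + 336485) - 105245)/(-324129) = (385246 - 105245)*(-1/324129) = 280001*(-1/324129) = -280001/324129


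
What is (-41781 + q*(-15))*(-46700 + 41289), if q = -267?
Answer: 204405936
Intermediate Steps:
(-41781 + q*(-15))*(-46700 + 41289) = (-41781 - 267*(-15))*(-46700 + 41289) = (-41781 + 4005)*(-5411) = -37776*(-5411) = 204405936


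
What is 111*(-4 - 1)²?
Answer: 2775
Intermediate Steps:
111*(-4 - 1)² = 111*(-5)² = 111*25 = 2775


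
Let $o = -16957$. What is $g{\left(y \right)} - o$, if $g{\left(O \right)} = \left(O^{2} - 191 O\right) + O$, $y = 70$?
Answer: $8557$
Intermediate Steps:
$g{\left(O \right)} = O^{2} - 190 O$
$g{\left(y \right)} - o = 70 \left(-190 + 70\right) - -16957 = 70 \left(-120\right) + 16957 = -8400 + 16957 = 8557$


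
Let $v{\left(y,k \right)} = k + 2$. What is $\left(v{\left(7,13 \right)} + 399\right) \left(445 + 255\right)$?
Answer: $289800$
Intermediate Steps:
$v{\left(y,k \right)} = 2 + k$
$\left(v{\left(7,13 \right)} + 399\right) \left(445 + 255\right) = \left(\left(2 + 13\right) + 399\right) \left(445 + 255\right) = \left(15 + 399\right) 700 = 414 \cdot 700 = 289800$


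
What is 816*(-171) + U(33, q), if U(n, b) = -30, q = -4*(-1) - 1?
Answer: -139566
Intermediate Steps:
q = 3 (q = 4 - 1 = 3)
816*(-171) + U(33, q) = 816*(-171) - 30 = -139536 - 30 = -139566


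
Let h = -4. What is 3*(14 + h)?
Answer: 30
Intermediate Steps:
3*(14 + h) = 3*(14 - 4) = 3*10 = 30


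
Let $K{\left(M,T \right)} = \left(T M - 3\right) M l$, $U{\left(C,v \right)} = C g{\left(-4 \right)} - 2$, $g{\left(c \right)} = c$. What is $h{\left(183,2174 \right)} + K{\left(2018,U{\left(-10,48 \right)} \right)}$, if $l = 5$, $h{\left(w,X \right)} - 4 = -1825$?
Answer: $773709469$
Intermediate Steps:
$U{\left(C,v \right)} = -2 - 4 C$ ($U{\left(C,v \right)} = C \left(-4\right) - 2 = - 4 C - 2 = -2 - 4 C$)
$h{\left(w,X \right)} = -1821$ ($h{\left(w,X \right)} = 4 - 1825 = -1821$)
$K{\left(M,T \right)} = 5 M \left(-3 + M T\right)$ ($K{\left(M,T \right)} = \left(T M - 3\right) M 5 = \left(M T - 3\right) M 5 = \left(-3 + M T\right) M 5 = M \left(-3 + M T\right) 5 = 5 M \left(-3 + M T\right)$)
$h{\left(183,2174 \right)} + K{\left(2018,U{\left(-10,48 \right)} \right)} = -1821 + 5 \cdot 2018 \left(-3 + 2018 \left(-2 - -40\right)\right) = -1821 + 5 \cdot 2018 \left(-3 + 2018 \left(-2 + 40\right)\right) = -1821 + 5 \cdot 2018 \left(-3 + 2018 \cdot 38\right) = -1821 + 5 \cdot 2018 \left(-3 + 76684\right) = -1821 + 5 \cdot 2018 \cdot 76681 = -1821 + 773711290 = 773709469$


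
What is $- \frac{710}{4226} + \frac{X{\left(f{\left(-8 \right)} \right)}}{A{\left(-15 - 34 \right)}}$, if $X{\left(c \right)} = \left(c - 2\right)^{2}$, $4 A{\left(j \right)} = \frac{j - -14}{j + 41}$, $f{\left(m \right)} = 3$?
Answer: $\frac{55191}{73955} \approx 0.74628$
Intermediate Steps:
$A{\left(j \right)} = \frac{14 + j}{4 \left(41 + j\right)}$ ($A{\left(j \right)} = \frac{\left(j - -14\right) \frac{1}{j + 41}}{4} = \frac{\left(j + 14\right) \frac{1}{41 + j}}{4} = \frac{\left(14 + j\right) \frac{1}{41 + j}}{4} = \frac{\frac{1}{41 + j} \left(14 + j\right)}{4} = \frac{14 + j}{4 \left(41 + j\right)}$)
$X{\left(c \right)} = \left(-2 + c\right)^{2}$
$- \frac{710}{4226} + \frac{X{\left(f{\left(-8 \right)} \right)}}{A{\left(-15 - 34 \right)}} = - \frac{710}{4226} + \frac{\left(-2 + 3\right)^{2}}{\frac{1}{4} \frac{1}{41 - 49} \left(14 - 49\right)} = \left(-710\right) \frac{1}{4226} + \frac{1^{2}}{\frac{1}{4} \frac{1}{41 - 49} \left(14 - 49\right)} = - \frac{355}{2113} + 1 \frac{1}{\frac{1}{4} \frac{1}{-8} \left(-35\right)} = - \frac{355}{2113} + 1 \frac{1}{\frac{1}{4} \left(- \frac{1}{8}\right) \left(-35\right)} = - \frac{355}{2113} + 1 \frac{1}{\frac{35}{32}} = - \frac{355}{2113} + 1 \cdot \frac{32}{35} = - \frac{355}{2113} + \frac{32}{35} = \frac{55191}{73955}$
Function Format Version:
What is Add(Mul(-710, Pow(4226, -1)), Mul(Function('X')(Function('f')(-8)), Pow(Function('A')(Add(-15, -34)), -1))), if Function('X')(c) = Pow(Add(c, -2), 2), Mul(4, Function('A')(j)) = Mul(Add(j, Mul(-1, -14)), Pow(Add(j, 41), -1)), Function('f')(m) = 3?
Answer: Rational(55191, 73955) ≈ 0.74628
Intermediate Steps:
Function('A')(j) = Mul(Rational(1, 4), Pow(Add(41, j), -1), Add(14, j)) (Function('A')(j) = Mul(Rational(1, 4), Mul(Add(j, Mul(-1, -14)), Pow(Add(j, 41), -1))) = Mul(Rational(1, 4), Mul(Add(j, 14), Pow(Add(41, j), -1))) = Mul(Rational(1, 4), Mul(Add(14, j), Pow(Add(41, j), -1))) = Mul(Rational(1, 4), Mul(Pow(Add(41, j), -1), Add(14, j))) = Mul(Rational(1, 4), Pow(Add(41, j), -1), Add(14, j)))
Function('X')(c) = Pow(Add(-2, c), 2)
Add(Mul(-710, Pow(4226, -1)), Mul(Function('X')(Function('f')(-8)), Pow(Function('A')(Add(-15, -34)), -1))) = Add(Mul(-710, Pow(4226, -1)), Mul(Pow(Add(-2, 3), 2), Pow(Mul(Rational(1, 4), Pow(Add(41, Add(-15, -34)), -1), Add(14, Add(-15, -34))), -1))) = Add(Mul(-710, Rational(1, 4226)), Mul(Pow(1, 2), Pow(Mul(Rational(1, 4), Pow(Add(41, -49), -1), Add(14, -49)), -1))) = Add(Rational(-355, 2113), Mul(1, Pow(Mul(Rational(1, 4), Pow(-8, -1), -35), -1))) = Add(Rational(-355, 2113), Mul(1, Pow(Mul(Rational(1, 4), Rational(-1, 8), -35), -1))) = Add(Rational(-355, 2113), Mul(1, Pow(Rational(35, 32), -1))) = Add(Rational(-355, 2113), Mul(1, Rational(32, 35))) = Add(Rational(-355, 2113), Rational(32, 35)) = Rational(55191, 73955)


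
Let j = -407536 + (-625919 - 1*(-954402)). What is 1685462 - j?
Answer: 1764515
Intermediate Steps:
j = -79053 (j = -407536 + (-625919 + 954402) = -407536 + 328483 = -79053)
1685462 - j = 1685462 - 1*(-79053) = 1685462 + 79053 = 1764515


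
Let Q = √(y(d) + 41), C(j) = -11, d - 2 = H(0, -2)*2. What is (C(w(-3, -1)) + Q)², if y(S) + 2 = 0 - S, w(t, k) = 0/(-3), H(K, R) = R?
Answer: (11 - √41)² ≈ 21.131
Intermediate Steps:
w(t, k) = 0 (w(t, k) = 0*(-⅓) = 0)
d = -2 (d = 2 - 2*2 = 2 - 4 = -2)
y(S) = -2 - S (y(S) = -2 + (0 - S) = -2 - S)
Q = √41 (Q = √((-2 - 1*(-2)) + 41) = √((-2 + 2) + 41) = √(0 + 41) = √41 ≈ 6.4031)
(C(w(-3, -1)) + Q)² = (-11 + √41)²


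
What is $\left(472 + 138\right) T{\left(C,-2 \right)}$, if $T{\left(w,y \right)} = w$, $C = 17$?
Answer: $10370$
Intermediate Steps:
$\left(472 + 138\right) T{\left(C,-2 \right)} = \left(472 + 138\right) 17 = 610 \cdot 17 = 10370$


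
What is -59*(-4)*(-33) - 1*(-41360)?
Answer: 33572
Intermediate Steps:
-59*(-4)*(-33) - 1*(-41360) = 236*(-33) + 41360 = -7788 + 41360 = 33572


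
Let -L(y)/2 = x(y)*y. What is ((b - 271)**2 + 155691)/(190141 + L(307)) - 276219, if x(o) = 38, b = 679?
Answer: -15358497672/55603 ≈ -2.7622e+5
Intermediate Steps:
L(y) = -76*y
((b - 271)**2 + 155691)/(190141 + L(307)) - 276219 = ((679 - 271)**2 + 155691)/(190141 - 76*307) - 276219 = (408**2 + 155691)/(190141 - 23332) - 276219 = (166464 + 155691)/166809 - 276219 = 322155*(1/166809) - 276219 = 107385/55603 - 276219 = -15358497672/55603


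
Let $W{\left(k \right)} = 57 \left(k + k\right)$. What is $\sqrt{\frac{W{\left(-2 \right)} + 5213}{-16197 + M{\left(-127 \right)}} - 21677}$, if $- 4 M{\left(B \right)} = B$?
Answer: $\frac{i \sqrt{90633800092857}}{64661} \approx 147.23 i$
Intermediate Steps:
$M{\left(B \right)} = - \frac{B}{4}$
$W{\left(k \right)} = 114 k$ ($W{\left(k \right)} = 57 \cdot 2 k = 114 k$)
$\sqrt{\frac{W{\left(-2 \right)} + 5213}{-16197 + M{\left(-127 \right)}} - 21677} = \sqrt{\frac{114 \left(-2\right) + 5213}{-16197 - - \frac{127}{4}} - 21677} = \sqrt{\frac{-228 + 5213}{-16197 + \frac{127}{4}} - 21677} = \sqrt{\frac{4985}{- \frac{64661}{4}} - 21677} = \sqrt{4985 \left(- \frac{4}{64661}\right) - 21677} = \sqrt{- \frac{19940}{64661} - 21677} = \sqrt{- \frac{1401676437}{64661}} = \frac{i \sqrt{90633800092857}}{64661}$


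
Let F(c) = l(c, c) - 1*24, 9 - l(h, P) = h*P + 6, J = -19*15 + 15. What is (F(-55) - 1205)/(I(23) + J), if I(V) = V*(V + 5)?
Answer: -4251/374 ≈ -11.366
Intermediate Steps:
I(V) = V*(5 + V)
J = -270 (J = -285 + 15 = -270)
l(h, P) = 3 - P*h (l(h, P) = 9 - (h*P + 6) = 9 - (P*h + 6) = 9 - (6 + P*h) = 9 + (-6 - P*h) = 3 - P*h)
F(c) = -21 - c² (F(c) = (3 - c*c) - 1*24 = (3 - c²) - 24 = -21 - c²)
(F(-55) - 1205)/(I(23) + J) = ((-21 - 1*(-55)²) - 1205)/(23*(5 + 23) - 270) = ((-21 - 1*3025) - 1205)/(23*28 - 270) = ((-21 - 3025) - 1205)/(644 - 270) = (-3046 - 1205)/374 = -4251*1/374 = -4251/374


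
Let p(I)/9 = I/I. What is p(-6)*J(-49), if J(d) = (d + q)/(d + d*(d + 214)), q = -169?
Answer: 981/4067 ≈ 0.24121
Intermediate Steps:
p(I) = 9 (p(I) = 9*(I/I) = 9*1 = 9)
J(d) = (-169 + d)/(d + d*(214 + d)) (J(d) = (d - 169)/(d + d*(d + 214)) = (-169 + d)/(d + d*(214 + d)))
p(-6)*J(-49) = 9*((-169 - 49)/((-49)*(215 - 49))) = 9*(-1/49*(-218)/166) = 9*(-1/49*1/166*(-218)) = 9*(109/4067) = 981/4067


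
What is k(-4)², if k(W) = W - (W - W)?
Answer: 16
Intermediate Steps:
k(W) = W (k(W) = W - 1*0 = W + 0 = W)
k(-4)² = (-4)² = 16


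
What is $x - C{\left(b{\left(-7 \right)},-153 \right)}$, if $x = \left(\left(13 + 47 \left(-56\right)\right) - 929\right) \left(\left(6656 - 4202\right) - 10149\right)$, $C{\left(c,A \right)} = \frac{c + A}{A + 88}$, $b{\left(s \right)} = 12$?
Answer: $\frac{1774620759}{65} \approx 2.7302 \cdot 10^{7}$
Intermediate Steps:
$C{\left(c,A \right)} = \frac{A + c}{88 + A}$
$x = 27301860$ ($x = \left(\left(13 - 2632\right) - 929\right) \left(2454 - 10149\right) = \left(-2619 - 929\right) \left(-7695\right) = \left(-3548\right) \left(-7695\right) = 27301860$)
$x - C{\left(b{\left(-7 \right)},-153 \right)} = 27301860 - \frac{-153 + 12}{88 - 153} = 27301860 - \frac{1}{-65} \left(-141\right) = 27301860 - \left(- \frac{1}{65}\right) \left(-141\right) = 27301860 - \frac{141}{65} = \frac{1774620759}{65}$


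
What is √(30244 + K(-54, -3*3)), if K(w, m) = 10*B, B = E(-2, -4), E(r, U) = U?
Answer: 6*√839 ≈ 173.79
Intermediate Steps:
B = -4
K(w, m) = -40 (K(w, m) = 10*(-4) = -40)
√(30244 + K(-54, -3*3)) = √(30244 - 40) = √30204 = 6*√839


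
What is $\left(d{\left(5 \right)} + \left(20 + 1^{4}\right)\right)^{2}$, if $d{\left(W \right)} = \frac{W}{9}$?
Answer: $\frac{37636}{81} \approx 464.64$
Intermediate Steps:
$d{\left(W \right)} = \frac{W}{9}$ ($d{\left(W \right)} = W \frac{1}{9} = \frac{W}{9}$)
$\left(d{\left(5 \right)} + \left(20 + 1^{4}\right)\right)^{2} = \left(\frac{1}{9} \cdot 5 + \left(20 + 1^{4}\right)\right)^{2} = \left(\frac{5}{9} + \left(20 + 1\right)\right)^{2} = \left(\frac{5}{9} + 21\right)^{2} = \left(\frac{194}{9}\right)^{2} = \frac{37636}{81}$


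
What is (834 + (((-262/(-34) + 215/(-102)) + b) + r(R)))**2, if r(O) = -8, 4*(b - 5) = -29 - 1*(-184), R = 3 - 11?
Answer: 31887602041/41616 ≈ 7.6623e+5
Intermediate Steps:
R = -8
b = 175/4 (b = 5 + (-29 - 1*(-184))/4 = 5 + (-29 + 184)/4 = 5 + (1/4)*155 = 5 + 155/4 = 175/4 ≈ 43.750)
(834 + (((-262/(-34) + 215/(-102)) + b) + r(R)))**2 = (834 + (((-262/(-34) + 215/(-102)) + 175/4) - 8))**2 = (834 + (((-262*(-1/34) + 215*(-1/102)) + 175/4) - 8))**2 = (834 + (((131/17 - 215/102) + 175/4) - 8))**2 = (834 + ((571/102 + 175/4) - 8))**2 = (834 + (10067/204 - 8))**2 = (834 + 8435/204)**2 = (178571/204)**2 = 31887602041/41616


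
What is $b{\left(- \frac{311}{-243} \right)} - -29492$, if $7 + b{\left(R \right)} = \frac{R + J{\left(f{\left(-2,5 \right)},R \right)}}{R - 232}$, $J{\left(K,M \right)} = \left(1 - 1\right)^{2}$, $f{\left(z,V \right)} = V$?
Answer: $\frac{1653076214}{56065} \approx 29485.0$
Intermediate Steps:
$J{\left(K,M \right)} = 0$ ($J{\left(K,M \right)} = 0^{2} = 0$)
$b{\left(R \right)} = -7 + \frac{R}{-232 + R}$ ($b{\left(R \right)} = -7 + \frac{R + 0}{R - 232} = -7 + \frac{R}{-232 + R}$)
$b{\left(- \frac{311}{-243} \right)} - -29492 = \frac{2 \left(812 - 3 \left(- \frac{311}{-243}\right)\right)}{-232 - \frac{311}{-243}} - -29492 = \frac{2 \left(812 - 3 \left(\left(-311\right) \left(- \frac{1}{243}\right)\right)\right)}{-232 - - \frac{311}{243}} + \left(29830 - 338\right) = \frac{2 \left(812 - \frac{311}{81}\right)}{-232 + \frac{311}{243}} + 29492 = \frac{2 \left(812 - \frac{311}{81}\right)}{- \frac{56065}{243}} + 29492 = 2 \left(- \frac{243}{56065}\right) \frac{65461}{81} + 29492 = - \frac{392766}{56065} + 29492 = \frac{1653076214}{56065}$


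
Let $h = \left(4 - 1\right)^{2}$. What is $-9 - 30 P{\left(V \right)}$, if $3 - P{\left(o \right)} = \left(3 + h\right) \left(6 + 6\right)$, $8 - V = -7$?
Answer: $4221$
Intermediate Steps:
$V = 15$ ($V = 8 - -7 = 8 + 7 = 15$)
$h = 9$ ($h = 3^{2} = 9$)
$P{\left(o \right)} = -141$ ($P{\left(o \right)} = 3 - \left(3 + 9\right) \left(6 + 6\right) = 3 - 12 \cdot 12 = 3 - 144 = -141$)
$-9 - 30 P{\left(V \right)} = -9 - -4230 = -9 + 4230 = 4221$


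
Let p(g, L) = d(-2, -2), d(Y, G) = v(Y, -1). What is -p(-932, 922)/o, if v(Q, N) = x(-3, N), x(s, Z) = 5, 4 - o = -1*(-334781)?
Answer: 5/334777 ≈ 1.4935e-5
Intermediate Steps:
o = -334777 (o = 4 - (-1)*(-334781) = 4 - 1*334781 = 4 - 334781 = -334777)
v(Q, N) = 5
d(Y, G) = 5
p(g, L) = 5
-p(-932, 922)/o = -5/(-334777) = -5*(-1)/334777 = -1*(-5/334777) = 5/334777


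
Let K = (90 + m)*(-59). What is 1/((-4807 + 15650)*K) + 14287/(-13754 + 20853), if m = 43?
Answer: 1215609687928/604018564079 ≈ 2.0125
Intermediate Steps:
K = -7847 (K = (90 + 43)*(-59) = 133*(-59) = -7847)
1/((-4807 + 15650)*K) + 14287/(-13754 + 20853) = 1/((-4807 + 15650)*(-7847)) + 14287/(-13754 + 20853) = -1/7847/10843 + 14287/7099 = (1/10843)*(-1/7847) + 14287*(1/7099) = -1/85085021 + 14287/7099 = 1215609687928/604018564079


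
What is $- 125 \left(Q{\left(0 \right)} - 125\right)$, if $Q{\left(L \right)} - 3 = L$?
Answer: $15250$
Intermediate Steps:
$Q{\left(L \right)} = 3 + L$
$- 125 \left(Q{\left(0 \right)} - 125\right) = - 125 \left(\left(3 + 0\right) - 125\right) = - 125 \left(3 - 125\right) = \left(-125\right) \left(-122\right) = 15250$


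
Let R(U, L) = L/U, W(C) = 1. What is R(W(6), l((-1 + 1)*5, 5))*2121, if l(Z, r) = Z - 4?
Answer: -8484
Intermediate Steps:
l(Z, r) = -4 + Z
R(W(6), l((-1 + 1)*5, 5))*2121 = ((-4 + (-1 + 1)*5)/1)*2121 = ((-4 + 0*5)*1)*2121 = ((-4 + 0)*1)*2121 = -4*1*2121 = -4*2121 = -8484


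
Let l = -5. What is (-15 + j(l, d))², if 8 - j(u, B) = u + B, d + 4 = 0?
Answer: 4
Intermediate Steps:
d = -4 (d = -4 + 0 = -4)
j(u, B) = 8 - B - u (j(u, B) = 8 - (u + B) = 8 - (B + u) = 8 + (-B - u) = 8 - B - u)
(-15 + j(l, d))² = (-15 + (8 - 1*(-4) - 1*(-5)))² = (-15 + (8 + 4 + 5))² = (-15 + 17)² = 2² = 4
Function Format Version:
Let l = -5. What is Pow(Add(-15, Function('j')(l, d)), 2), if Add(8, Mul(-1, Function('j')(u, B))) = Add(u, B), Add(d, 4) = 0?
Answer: 4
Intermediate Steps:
d = -4 (d = Add(-4, 0) = -4)
Function('j')(u, B) = Add(8, Mul(-1, B), Mul(-1, u)) (Function('j')(u, B) = Add(8, Mul(-1, Add(u, B))) = Add(8, Mul(-1, Add(B, u))) = Add(8, Add(Mul(-1, B), Mul(-1, u))) = Add(8, Mul(-1, B), Mul(-1, u)))
Pow(Add(-15, Function('j')(l, d)), 2) = Pow(Add(-15, Add(8, Mul(-1, -4), Mul(-1, -5))), 2) = Pow(Add(-15, Add(8, 4, 5)), 2) = Pow(Add(-15, 17), 2) = Pow(2, 2) = 4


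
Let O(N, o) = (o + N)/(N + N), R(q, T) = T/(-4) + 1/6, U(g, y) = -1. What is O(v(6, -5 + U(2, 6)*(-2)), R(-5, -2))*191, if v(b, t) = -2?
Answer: 191/3 ≈ 63.667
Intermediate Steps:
R(q, T) = 1/6 - T/4 (R(q, T) = T*(-1/4) + 1*(1/6) = -T/4 + 1/6 = 1/6 - T/4)
O(N, o) = (N + o)/(2*N) (O(N, o) = (N + o)/((2*N)) = (N + o)*(1/(2*N)) = (N + o)/(2*N))
O(v(6, -5 + U(2, 6)*(-2)), R(-5, -2))*191 = ((1/2)*(-2 + (1/6 - 1/4*(-2)))/(-2))*191 = ((1/2)*(-1/2)*(-2 + (1/6 + 1/2)))*191 = ((1/2)*(-1/2)*(-2 + 2/3))*191 = ((1/2)*(-1/2)*(-4/3))*191 = (1/3)*191 = 191/3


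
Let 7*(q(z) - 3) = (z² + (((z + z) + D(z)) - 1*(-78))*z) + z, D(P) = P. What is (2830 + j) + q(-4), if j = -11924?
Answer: -9127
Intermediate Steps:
q(z) = 3 + z/7 + z²/7 + z*(78 + 3*z)/7 (q(z) = 3 + ((z² + (((z + z) + z) - 1*(-78))*z) + z)/7 = 3 + ((z² + ((2*z + z) + 78)*z) + z)/7 = 3 + ((z² + (3*z + 78)*z) + z)/7 = 3 + ((z² + (78 + 3*z)*z) + z)/7 = 3 + ((z² + z*(78 + 3*z)) + z)/7 = 3 + (z + z² + z*(78 + 3*z))/7 = 3 + (z/7 + z²/7 + z*(78 + 3*z)/7) = 3 + z/7 + z²/7 + z*(78 + 3*z)/7)
(2830 + j) + q(-4) = (2830 - 11924) + (3 + (4/7)*(-4)² + (79/7)*(-4)) = -9094 + (3 + (4/7)*16 - 316/7) = -9094 + (3 + 64/7 - 316/7) = -9094 - 33 = -9127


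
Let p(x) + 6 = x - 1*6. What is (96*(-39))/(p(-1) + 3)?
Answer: 1872/5 ≈ 374.40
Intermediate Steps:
p(x) = -12 + x (p(x) = -6 + (x - 1*6) = -6 + (x - 6) = -6 + (-6 + x) = -12 + x)
(96*(-39))/(p(-1) + 3) = (96*(-39))/((-12 - 1) + 3) = -3744/(-13 + 3) = -3744/(-10) = -3744*(-⅒) = 1872/5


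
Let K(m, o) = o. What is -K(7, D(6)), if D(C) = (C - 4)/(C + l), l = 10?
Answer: -⅛ ≈ -0.12500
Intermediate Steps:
D(C) = (-4 + C)/(10 + C) (D(C) = (C - 4)/(C + 10) = (-4 + C)/(10 + C))
-K(7, D(6)) = -(-4 + 6)/(10 + 6) = -2/16 = -1*⅛ = -⅛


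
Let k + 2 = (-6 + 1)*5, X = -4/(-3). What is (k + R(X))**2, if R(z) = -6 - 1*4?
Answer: 1369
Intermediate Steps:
X = 4/3 (X = -4*(-1/3) = 4/3 ≈ 1.3333)
R(z) = -10 (R(z) = -6 - 4 = -10)
k = -27 (k = -2 + (-6 + 1)*5 = -2 - 5*5 = -2 - 25 = -27)
(k + R(X))**2 = (-27 - 10)**2 = (-37)**2 = 1369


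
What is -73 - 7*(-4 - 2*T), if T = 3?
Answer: -3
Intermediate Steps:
-73 - 7*(-4 - 2*T) = -73 - 7*(-4 - 2*3) = -73 - 7*(-4 - 6) = -73 - 7*(-10) = -73 + 70 = -3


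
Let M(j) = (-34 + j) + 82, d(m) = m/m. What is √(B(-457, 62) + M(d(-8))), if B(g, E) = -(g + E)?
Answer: 2*√111 ≈ 21.071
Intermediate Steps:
d(m) = 1
B(g, E) = -E - g (B(g, E) = -(E + g) = -E - g)
M(j) = 48 + j
√(B(-457, 62) + M(d(-8))) = √((-1*62 - 1*(-457)) + (48 + 1)) = √((-62 + 457) + 49) = √(395 + 49) = √444 = 2*√111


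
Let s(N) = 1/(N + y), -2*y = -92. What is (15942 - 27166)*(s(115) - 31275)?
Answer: 2457213712/7 ≈ 3.5103e+8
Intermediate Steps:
y = 46 (y = -1/2*(-92) = 46)
s(N) = 1/(46 + N) (s(N) = 1/(N + 46) = 1/(46 + N))
(15942 - 27166)*(s(115) - 31275) = (15942 - 27166)*(1/(46 + 115) - 31275) = -11224*(1/161 - 31275) = -11224*(-5035274/161) = 2457213712/7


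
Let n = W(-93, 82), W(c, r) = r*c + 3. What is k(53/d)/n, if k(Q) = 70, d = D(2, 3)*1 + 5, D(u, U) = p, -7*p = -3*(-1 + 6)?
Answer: -10/1089 ≈ -0.0091827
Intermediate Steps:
p = 15/7 (p = -(-3)*(-1 + 6)/7 = -(-3)*5/7 = -1/7*(-15) = 15/7 ≈ 2.1429)
D(u, U) = 15/7
W(c, r) = 3 + c*r (W(c, r) = c*r + 3 = 3 + c*r)
n = -7623 (n = 3 - 93*82 = 3 - 7626 = -7623)
d = 50/7 (d = (15/7)*1 + 5 = 15/7 + 5 = 50/7 ≈ 7.1429)
k(53/d)/n = 70/(-7623) = 70*(-1/7623) = -10/1089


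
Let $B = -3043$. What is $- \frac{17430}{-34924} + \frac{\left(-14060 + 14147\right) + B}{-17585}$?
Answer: $\frac{204870947}{307069270} \approx 0.66718$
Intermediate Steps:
$- \frac{17430}{-34924} + \frac{\left(-14060 + 14147\right) + B}{-17585} = - \frac{17430}{-34924} + \frac{\left(-14060 + 14147\right) - 3043}{-17585} = \left(-17430\right) \left(- \frac{1}{34924}\right) + \left(87 - 3043\right) \left(- \frac{1}{17585}\right) = \frac{8715}{17462} - - \frac{2956}{17585} = \frac{8715}{17462} + \frac{2956}{17585} = \frac{204870947}{307069270}$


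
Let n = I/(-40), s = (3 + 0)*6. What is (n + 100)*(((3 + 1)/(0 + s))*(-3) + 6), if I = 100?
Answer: 520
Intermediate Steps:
s = 18 (s = 3*6 = 18)
n = -5/2 (n = 100/(-40) = 100*(-1/40) = -5/2 ≈ -2.5000)
(n + 100)*(((3 + 1)/(0 + s))*(-3) + 6) = (-5/2 + 100)*(((3 + 1)/(0 + 18))*(-3) + 6) = 195*((4/18)*(-3) + 6)/2 = 195*((4*(1/18))*(-3) + 6)/2 = 195*((2/9)*(-3) + 6)/2 = 195*(-2/3 + 6)/2 = (195/2)*(16/3) = 520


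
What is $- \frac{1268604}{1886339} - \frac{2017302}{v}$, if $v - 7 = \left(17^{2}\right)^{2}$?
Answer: $- \frac{1955639696145}{78781061996} \approx -24.824$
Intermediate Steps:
$v = 83528$ ($v = 7 + \left(17^{2}\right)^{2} = 7 + 289^{2} = 7 + 83521 = 83528$)
$- \frac{1268604}{1886339} - \frac{2017302}{v} = - \frac{1268604}{1886339} - \frac{2017302}{83528} = \left(-1268604\right) \frac{1}{1886339} - \frac{1008651}{41764} = - \frac{1268604}{1886339} - \frac{1008651}{41764} = - \frac{1955639696145}{78781061996}$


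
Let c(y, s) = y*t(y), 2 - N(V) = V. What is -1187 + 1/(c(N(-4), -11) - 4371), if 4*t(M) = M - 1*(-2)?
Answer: -5174134/4359 ≈ -1187.0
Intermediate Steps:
t(M) = ½ + M/4 (t(M) = (M - 1*(-2))/4 = (M + 2)/4 = (2 + M)/4 = ½ + M/4)
N(V) = 2 - V
c(y, s) = y*(½ + y/4)
-1187 + 1/(c(N(-4), -11) - 4371) = -1187 + 1/((2 - 1*(-4))*(2 + (2 - 1*(-4)))/4 - 4371) = -1187 + 1/((2 + 4)*(2 + (2 + 4))/4 - 4371) = -1187 + 1/((¼)*6*(2 + 6) - 4371) = -1187 + 1/((¼)*6*8 - 4371) = -1187 + 1/(12 - 4371) = -1187 + 1/(-4359) = -1187 - 1/4359 = -5174134/4359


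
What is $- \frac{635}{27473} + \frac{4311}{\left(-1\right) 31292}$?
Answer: $- \frac{138306523}{859685116} \approx -0.16088$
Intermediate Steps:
$- \frac{635}{27473} + \frac{4311}{\left(-1\right) 31292} = \left(-635\right) \frac{1}{27473} + \frac{4311}{-31292} = - \frac{635}{27473} + 4311 \left(- \frac{1}{31292}\right) = - \frac{635}{27473} - \frac{4311}{31292} = - \frac{138306523}{859685116}$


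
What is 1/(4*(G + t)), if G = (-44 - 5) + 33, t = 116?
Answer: 1/400 ≈ 0.0025000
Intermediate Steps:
G = -16 (G = -49 + 33 = -16)
1/(4*(G + t)) = 1/(4*(-16 + 116)) = 1/(4*100) = 1/400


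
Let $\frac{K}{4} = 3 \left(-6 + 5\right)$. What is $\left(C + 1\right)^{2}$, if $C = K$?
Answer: $121$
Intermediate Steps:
$K = -12$ ($K = 4 \cdot 3 \left(-6 + 5\right) = 4 \cdot 3 \left(-1\right) = 4 \left(-3\right) = -12$)
$C = -12$
$\left(C + 1\right)^{2} = \left(-12 + 1\right)^{2} = \left(-11\right)^{2} = 121$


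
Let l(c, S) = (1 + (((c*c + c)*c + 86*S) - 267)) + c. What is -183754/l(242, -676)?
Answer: -91877/7086446 ≈ -0.012965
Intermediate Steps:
l(c, S) = -266 + c + 86*S + c*(c + c**2) (l(c, S) = (1 + (((c**2 + c)*c + 86*S) - 267)) + c = (1 + (((c + c**2)*c + 86*S) - 267)) + c = (1 + ((c*(c + c**2) + 86*S) - 267)) + c = (1 + ((86*S + c*(c + c**2)) - 267)) + c = (1 + (-267 + 86*S + c*(c + c**2))) + c = (-266 + 86*S + c*(c + c**2)) + c = -266 + c + 86*S + c*(c + c**2))
-183754/l(242, -676) = -183754/(-266 + 242 + 242**2 + 242**3 + 86*(-676)) = -183754/(-266 + 242 + 58564 + 14172488 - 58136) = -183754/14172892 = -183754*1/14172892 = -91877/7086446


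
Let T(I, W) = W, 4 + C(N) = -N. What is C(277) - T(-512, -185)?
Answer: -96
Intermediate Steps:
C(N) = -4 - N
C(277) - T(-512, -185) = (-4 - 1*277) - 1*(-185) = (-4 - 277) + 185 = -281 + 185 = -96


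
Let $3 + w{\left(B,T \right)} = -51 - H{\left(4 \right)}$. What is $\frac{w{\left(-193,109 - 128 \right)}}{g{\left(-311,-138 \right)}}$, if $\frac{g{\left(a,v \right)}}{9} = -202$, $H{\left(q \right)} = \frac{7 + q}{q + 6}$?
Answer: $\frac{551}{18180} \approx 0.030308$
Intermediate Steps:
$H{\left(q \right)} = \frac{7 + q}{6 + q}$
$g{\left(a,v \right)} = -1818$ ($g{\left(a,v \right)} = 9 \left(-202\right) = -1818$)
$w{\left(B,T \right)} = - \frac{551}{10}$ ($w{\left(B,T \right)} = -3 - \left(51 + \frac{7 + 4}{6 + 4}\right) = -3 - \left(51 + \frac{1}{10} \cdot 11\right) = -3 - \frac{521}{10} = - \frac{551}{10}$)
$\frac{w{\left(-193,109 - 128 \right)}}{g{\left(-311,-138 \right)}} = - \frac{551}{10 \left(-1818\right)} = \left(- \frac{551}{10}\right) \left(- \frac{1}{1818}\right) = \frac{551}{18180}$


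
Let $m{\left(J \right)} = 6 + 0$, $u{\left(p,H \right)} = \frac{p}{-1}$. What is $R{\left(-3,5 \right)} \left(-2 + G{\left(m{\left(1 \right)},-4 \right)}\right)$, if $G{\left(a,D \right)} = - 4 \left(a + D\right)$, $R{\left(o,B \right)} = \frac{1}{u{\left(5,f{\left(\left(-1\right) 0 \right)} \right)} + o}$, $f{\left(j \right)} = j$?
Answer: $\frac{5}{4} \approx 1.25$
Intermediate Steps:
$u{\left(p,H \right)} = - p$ ($u{\left(p,H \right)} = p \left(-1\right) = - p$)
$m{\left(J \right)} = 6$
$R{\left(o,B \right)} = \frac{1}{-5 + o}$ ($R{\left(o,B \right)} = \frac{1}{\left(-1\right) 5 + o} = \frac{1}{-5 + o}$)
$G{\left(a,D \right)} = - 4 D - 4 a$ ($G{\left(a,D \right)} = - 4 \left(D + a\right) = - 4 D - 4 a$)
$R{\left(-3,5 \right)} \left(-2 + G{\left(m{\left(1 \right)},-4 \right)}\right) = \frac{-2 - 8}{-5 - 3} = \frac{-2 + \left(16 - 24\right)}{-8} = - \frac{-2 - 8}{8} = \left(- \frac{1}{8}\right) \left(-10\right) = \frac{5}{4}$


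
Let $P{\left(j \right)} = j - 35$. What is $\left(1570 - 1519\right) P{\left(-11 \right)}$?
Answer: $-2346$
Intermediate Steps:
$P{\left(j \right)} = -35 + j$
$\left(1570 - 1519\right) P{\left(-11 \right)} = \left(1570 - 1519\right) \left(-35 - 11\right) = 51 \left(-46\right) = -2346$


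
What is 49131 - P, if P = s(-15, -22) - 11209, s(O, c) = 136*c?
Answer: 63332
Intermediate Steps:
P = -14201 (P = 136*(-22) - 11209 = -2992 - 11209 = -14201)
49131 - P = 49131 - 1*(-14201) = 49131 + 14201 = 63332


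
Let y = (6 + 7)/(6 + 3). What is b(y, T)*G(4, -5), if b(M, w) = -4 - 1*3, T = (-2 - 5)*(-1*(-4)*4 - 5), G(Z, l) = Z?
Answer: -28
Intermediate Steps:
y = 13/9 ≈ 1.4444
T = -77 (T = -7*(4*4 - 5) = -7*(16 - 5) = -7*11 = -77)
b(M, w) = -7 (b(M, w) = -4 - 3 = -7)
b(y, T)*G(4, -5) = -7*4 = -28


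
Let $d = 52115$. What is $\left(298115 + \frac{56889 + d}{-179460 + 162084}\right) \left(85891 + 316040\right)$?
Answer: $\frac{173498112766893}{1448} \approx 1.1982 \cdot 10^{11}$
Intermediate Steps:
$\left(298115 + \frac{56889 + d}{-179460 + 162084}\right) \left(85891 + 316040\right) = \left(298115 + \frac{56889 + 52115}{-179460 + 162084}\right) \left(85891 + 316040\right) = \left(298115 + \frac{109004}{-17376}\right) 401931 = \left(298115 + 109004 \left(- \frac{1}{17376}\right)\right) 401931 = \left(298115 - \frac{27251}{4344}\right) 401931 = \frac{1294984309}{4344} \cdot 401931 = \frac{173498112766893}{1448}$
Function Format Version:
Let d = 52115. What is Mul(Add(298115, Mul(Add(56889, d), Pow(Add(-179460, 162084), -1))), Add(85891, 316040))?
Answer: Rational(173498112766893, 1448) ≈ 1.1982e+11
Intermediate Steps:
Mul(Add(298115, Mul(Add(56889, d), Pow(Add(-179460, 162084), -1))), Add(85891, 316040)) = Mul(Add(298115, Mul(Add(56889, 52115), Pow(Add(-179460, 162084), -1))), Add(85891, 316040)) = Mul(Add(298115, Mul(109004, Pow(-17376, -1))), 401931) = Mul(Add(298115, Mul(109004, Rational(-1, 17376))), 401931) = Mul(Add(298115, Rational(-27251, 4344)), 401931) = Mul(Rational(1294984309, 4344), 401931) = Rational(173498112766893, 1448)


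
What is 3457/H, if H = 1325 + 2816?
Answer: 3457/4141 ≈ 0.83482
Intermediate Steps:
H = 4141
3457/H = 3457/4141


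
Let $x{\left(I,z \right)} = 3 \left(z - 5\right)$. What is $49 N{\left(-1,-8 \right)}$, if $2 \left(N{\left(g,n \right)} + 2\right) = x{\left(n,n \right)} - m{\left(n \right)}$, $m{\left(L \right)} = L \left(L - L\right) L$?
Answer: $- \frac{2107}{2} \approx -1053.5$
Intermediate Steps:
$m{\left(L \right)} = 0$ ($m{\left(L \right)} = L 0 L = 0 L = 0$)
$x{\left(I,z \right)} = -15 + 3 z$ ($x{\left(I,z \right)} = 3 \left(-5 + z\right) = -15 + 3 z$)
$N{\left(g,n \right)} = - \frac{19}{2} + \frac{3 n}{2}$ ($N{\left(g,n \right)} = -2 + \frac{\left(-15 + 3 n\right) - 0}{2} = -2 + \frac{\left(-15 + 3 n\right) + 0}{2} = -2 + \frac{-15 + 3 n}{2} = -2 + \left(- \frac{15}{2} + \frac{3 n}{2}\right) = - \frac{19}{2} + \frac{3 n}{2}$)
$49 N{\left(-1,-8 \right)} = 49 \left(- \frac{19}{2} + \frac{3}{2} \left(-8\right)\right) = 49 \left(- \frac{19}{2} - 12\right) = 49 \left(- \frac{43}{2}\right) = - \frac{2107}{2}$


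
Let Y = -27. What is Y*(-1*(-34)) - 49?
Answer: -967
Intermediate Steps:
Y*(-1*(-34)) - 49 = -(-27)*(-34) - 49 = -27*34 - 49 = -918 - 49 = -967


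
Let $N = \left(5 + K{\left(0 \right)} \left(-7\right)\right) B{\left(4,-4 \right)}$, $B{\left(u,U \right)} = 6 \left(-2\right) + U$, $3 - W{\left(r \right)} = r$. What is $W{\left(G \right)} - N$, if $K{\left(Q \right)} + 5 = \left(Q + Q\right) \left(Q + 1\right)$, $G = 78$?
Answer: $565$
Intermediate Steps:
$W{\left(r \right)} = 3 - r$
$B{\left(u,U \right)} = -12 + U$
$K{\left(Q \right)} = -5 + 2 Q \left(1 + Q\right)$ ($K{\left(Q \right)} = -5 + \left(Q + Q\right) \left(Q + 1\right) = -5 + 2 Q \left(1 + Q\right)$)
$N = -640$ ($N = \left(5 + \left(-5 + 2 \cdot 0 + 2 \cdot 0^{2}\right) \left(-7\right)\right) \left(-12 - 4\right) = \left(5 + \left(-5 + 0 + 2 \cdot 0\right) \left(-7\right)\right) \left(-16\right) = \left(5 + \left(-5 + 0 + 0\right) \left(-7\right)\right) \left(-16\right) = \left(5 - -35\right) \left(-16\right) = \left(5 + 35\right) \left(-16\right) = 40 \left(-16\right) = -640$)
$W{\left(G \right)} - N = \left(3 - 78\right) - -640 = \left(3 - 78\right) + 640 = -75 + 640 = 565$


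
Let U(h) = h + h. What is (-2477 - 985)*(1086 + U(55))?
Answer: -4140552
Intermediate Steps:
U(h) = 2*h
(-2477 - 985)*(1086 + U(55)) = (-2477 - 985)*(1086 + 2*55) = -3462*(1086 + 110) = -3462*1196 = -4140552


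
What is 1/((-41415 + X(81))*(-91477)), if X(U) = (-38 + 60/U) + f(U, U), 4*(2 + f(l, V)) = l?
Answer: 108/409347957421 ≈ 2.6383e-10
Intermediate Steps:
f(l, V) = -2 + l/4
X(U) = -40 + 60/U + U/4 (X(U) = (-38 + 60/U) + (-2 + U/4) = -40 + 60/U + U/4)
1/((-41415 + X(81))*(-91477)) = 1/((-41415 + (-40 + 60/81 + (¼)*81))*(-91477)) = -1/91477/(-41415 + (-40 + 60*(1/81) + 81/4)) = -1/91477/(-41415 + (-40 + 20/27 + 81/4)) = -1/91477/(-41415 - 2053/108) = -1/91477/(-4474873/108) = -108/4474873*(-1/91477) = 108/409347957421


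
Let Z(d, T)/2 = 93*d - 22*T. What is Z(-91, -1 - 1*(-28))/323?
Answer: -18114/323 ≈ -56.081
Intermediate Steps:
Z(d, T) = -44*T + 186*d (Z(d, T) = 2*(93*d - 22*T) = 2*(-22*T + 93*d) = -44*T + 186*d)
Z(-91, -1 - 1*(-28))/323 = (-44*(-1 - 1*(-28)) + 186*(-91))/323 = (-44*(-1 + 28) - 16926)*(1/323) = (-44*27 - 16926)*(1/323) = (-1188 - 16926)*(1/323) = -18114*1/323 = -18114/323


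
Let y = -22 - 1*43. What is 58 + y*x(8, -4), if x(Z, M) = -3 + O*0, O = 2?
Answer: 253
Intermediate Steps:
x(Z, M) = -3 (x(Z, M) = -3 + 2*0 = -3 + 0 = -3)
y = -65 (y = -22 - 43 = -65)
58 + y*x(8, -4) = 58 - 65*(-3) = 58 + 195 = 253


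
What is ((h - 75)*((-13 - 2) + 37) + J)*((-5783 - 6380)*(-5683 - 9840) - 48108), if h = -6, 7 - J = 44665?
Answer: -8765928068040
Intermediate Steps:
J = -44658 (J = 7 - 1*44665 = 7 - 44665 = -44658)
((h - 75)*((-13 - 2) + 37) + J)*((-5783 - 6380)*(-5683 - 9840) - 48108) = ((-6 - 75)*((-13 - 2) + 37) - 44658)*((-5783 - 6380)*(-5683 - 9840) - 48108) = (-81*(-15 + 37) - 44658)*(-12163*(-15523) - 48108) = (-81*22 - 44658)*(188806249 - 48108) = (-1782 - 44658)*188758141 = -46440*188758141 = -8765928068040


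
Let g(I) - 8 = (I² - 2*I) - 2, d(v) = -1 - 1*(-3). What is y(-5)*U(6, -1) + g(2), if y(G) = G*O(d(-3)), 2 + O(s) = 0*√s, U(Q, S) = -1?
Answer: -4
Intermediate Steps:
d(v) = 2 (d(v) = -1 + 3 = 2)
O(s) = -2 (O(s) = -2 + 0*√s = -2 + 0 = -2)
g(I) = 6 + I² - 2*I (g(I) = 8 + ((I² - 2*I) - 2) = 8 + (-2 + I² - 2*I) = 6 + I² - 2*I)
y(G) = -2*G (y(G) = G*(-2) = -2*G)
y(-5)*U(6, -1) + g(2) = -2*(-5)*(-1) + (6 + 2² - 2*2) = 10*(-1) + (6 + 4 - 4) = -10 + 6 = -4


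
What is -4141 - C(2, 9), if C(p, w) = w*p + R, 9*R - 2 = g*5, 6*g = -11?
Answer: -224543/54 ≈ -4158.2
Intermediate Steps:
g = -11/6 (g = (⅙)*(-11) = -11/6 ≈ -1.8333)
R = -43/54 (R = 2/9 + (-11/6*5)/9 = 2/9 + (⅑)*(-55/6) = 2/9 - 55/54 = -43/54 ≈ -0.79630)
C(p, w) = -43/54 + p*w (C(p, w) = w*p - 43/54 = p*w - 43/54 = -43/54 + p*w)
-4141 - C(2, 9) = -4141 - (-43/54 + 2*9) = -4141 - (-43/54 + 18) = -4141 - 1*929/54 = -4141 - 929/54 = -224543/54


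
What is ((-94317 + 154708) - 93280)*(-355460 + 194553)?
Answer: 5292070323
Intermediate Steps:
((-94317 + 154708) - 93280)*(-355460 + 194553) = (60391 - 93280)*(-160907) = -32889*(-160907) = 5292070323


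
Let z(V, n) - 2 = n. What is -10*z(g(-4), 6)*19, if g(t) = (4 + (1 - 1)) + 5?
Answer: -1520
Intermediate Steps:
g(t) = 9 (g(t) = (4 + 0) + 5 = 4 + 5 = 9)
z(V, n) = 2 + n
-10*z(g(-4), 6)*19 = -10*(2 + 6)*19 = -10*8*19 = -80*19 = -1520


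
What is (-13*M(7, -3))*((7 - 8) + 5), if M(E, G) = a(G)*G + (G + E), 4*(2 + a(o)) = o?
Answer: -637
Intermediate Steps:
a(o) = -2 + o/4
M(E, G) = E + G + G*(-2 + G/4) (M(E, G) = (-2 + G/4)*G + (G + E) = G*(-2 + G/4) + (E + G) = E + G + G*(-2 + G/4))
(-13*M(7, -3))*((7 - 8) + 5) = (-13*(7 - 1*(-3) + (1/4)*(-3)**2))*((7 - 8) + 5) = (-13*(7 + 3 + (1/4)*9))*(-1 + 5) = -13*(7 + 3 + 9/4)*4 = -13*49/4*4 = -637/4*4 = -637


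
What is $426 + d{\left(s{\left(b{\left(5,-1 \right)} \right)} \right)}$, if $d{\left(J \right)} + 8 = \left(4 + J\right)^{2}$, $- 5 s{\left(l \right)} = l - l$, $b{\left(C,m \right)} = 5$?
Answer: $434$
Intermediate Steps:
$s{\left(l \right)} = 0$ ($s{\left(l \right)} = - \frac{l - l}{5} = \left(- \frac{1}{5}\right) 0 = 0$)
$d{\left(J \right)} = -8 + \left(4 + J\right)^{2}$
$426 + d{\left(s{\left(b{\left(5,-1 \right)} \right)} \right)} = 426 - \left(8 - \left(4 + 0\right)^{2}\right) = 426 - \left(8 - 4^{2}\right) = 426 + \left(-8 + 16\right) = 426 + 8 = 434$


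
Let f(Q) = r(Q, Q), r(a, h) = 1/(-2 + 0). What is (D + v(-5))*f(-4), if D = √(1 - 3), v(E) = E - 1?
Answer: 3 - I*√2/2 ≈ 3.0 - 0.70711*I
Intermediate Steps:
v(E) = -1 + E
D = I*√2 (D = √(-2) = I*√2 ≈ 1.4142*I)
r(a, h) = -½ (r(a, h) = 1/(-2) = -½)
f(Q) = -½
(D + v(-5))*f(-4) = (I*√2 + (-1 - 5))*(-½) = (I*√2 - 6)*(-½) = (-6 + I*√2)*(-½) = 3 - I*√2/2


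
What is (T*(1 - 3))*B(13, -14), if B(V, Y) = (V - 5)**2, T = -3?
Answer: 384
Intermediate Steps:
B(V, Y) = (-5 + V)**2
(T*(1 - 3))*B(13, -14) = (-3*(1 - 3))*(-5 + 13)**2 = -3*(-2)*8**2 = 6*64 = 384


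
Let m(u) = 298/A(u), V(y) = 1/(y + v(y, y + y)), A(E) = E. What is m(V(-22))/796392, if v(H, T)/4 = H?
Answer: -8195/199098 ≈ -0.041161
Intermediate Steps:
v(H, T) = 4*H
V(y) = 1/(5*y) (V(y) = 1/(y + 4*y) = 1/(5*y))
m(u) = 298/u
m(V(-22))/796392 = (298/(((1/5)/(-22))))/796392 = (298/(((1/5)*(-1/22))))*(1/796392) = (298/(-1/110))*(1/796392) = (298*(-110))*(1/796392) = -32780*1/796392 = -8195/199098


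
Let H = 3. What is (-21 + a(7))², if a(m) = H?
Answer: 324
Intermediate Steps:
a(m) = 3
(-21 + a(7))² = (-21 + 3)² = (-18)² = 324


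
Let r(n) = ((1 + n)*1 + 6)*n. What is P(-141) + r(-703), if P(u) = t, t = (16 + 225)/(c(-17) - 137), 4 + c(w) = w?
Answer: 77307263/158 ≈ 4.8929e+5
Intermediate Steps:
c(w) = -4 + w
r(n) = n*(7 + n) (r(n) = ((1 + n) + 6)*n = (7 + n)*n = n*(7 + n))
t = -241/158 (t = (16 + 225)/((-4 - 17) - 137) = 241/(-21 - 137) = 241/(-158) = 241*(-1/158) = -241/158 ≈ -1.5253)
P(u) = -241/158
P(-141) + r(-703) = -241/158 - 703*(7 - 703) = -241/158 - 703*(-696) = -241/158 + 489288 = 77307263/158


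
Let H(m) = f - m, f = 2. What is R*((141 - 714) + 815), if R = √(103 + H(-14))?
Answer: 242*√119 ≈ 2639.9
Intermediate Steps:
H(m) = 2 - m
R = √119 (R = √(103 + (2 - 1*(-14))) = √(103 + (2 + 14)) = √(103 + 16) = √119 ≈ 10.909)
R*((141 - 714) + 815) = √119*((141 - 714) + 815) = √119*(-573 + 815) = √119*242 = 242*√119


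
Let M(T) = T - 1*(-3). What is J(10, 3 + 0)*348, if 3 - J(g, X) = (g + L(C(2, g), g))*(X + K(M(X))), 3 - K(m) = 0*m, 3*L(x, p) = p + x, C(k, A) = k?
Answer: -28188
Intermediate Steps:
M(T) = 3 + T (M(T) = T + 3 = 3 + T)
L(x, p) = p/3 + x/3 (L(x, p) = (p + x)/3 = p/3 + x/3)
K(m) = 3 (K(m) = 3 - 0*m = 3 - 1*0 = 3 + 0 = 3)
J(g, X) = 3 - (3 + X)*(⅔ + 4*g/3) (J(g, X) = 3 - (g + (g/3 + (⅓)*2))*(X + 3) = 3 - (g + (g/3 + ⅔))*(3 + X) = 3 - (g + (⅔ + g/3))*(3 + X) = 3 - (⅔ + 4*g/3)*(3 + X) = 3 - (3 + X)*(⅔ + 4*g/3))
J(10, 3 + 0)*348 = (1 - 4*10 - 2*(3 + 0)/3 - 4/3*(3 + 0)*10)*348 = (1 - 40 - ⅔*3 - 4/3*3*10)*348 = (1 - 40 - 2 - 40)*348 = -81*348 = -28188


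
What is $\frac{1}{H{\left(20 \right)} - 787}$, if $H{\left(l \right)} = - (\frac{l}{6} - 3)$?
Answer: $- \frac{3}{2362} \approx -0.0012701$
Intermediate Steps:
$H{\left(l \right)} = 3 - \frac{l}{6}$ ($H{\left(l \right)} = - (l \frac{1}{6} - 3) = - (\frac{l}{6} - 3) = - (-3 + \frac{l}{6}) = 3 - \frac{l}{6}$)
$\frac{1}{H{\left(20 \right)} - 787} = \frac{1}{\left(3 - \frac{10}{3}\right) - 787} = \frac{1}{- \frac{1}{3} - 787} = \frac{1}{- \frac{2362}{3}} = - \frac{3}{2362}$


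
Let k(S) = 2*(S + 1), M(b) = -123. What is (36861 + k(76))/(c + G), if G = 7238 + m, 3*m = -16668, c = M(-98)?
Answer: 37015/1559 ≈ 23.743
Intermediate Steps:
c = -123
m = -5556 (m = (⅓)*(-16668) = -5556)
G = 1682 (G = 7238 - 5556 = 1682)
k(S) = 2 + 2*S (k(S) = 2*(1 + S) = 2 + 2*S)
(36861 + k(76))/(c + G) = (36861 + (2 + 2*76))/(-123 + 1682) = (36861 + (2 + 152))/1559 = (36861 + 154)*(1/1559) = 37015*(1/1559) = 37015/1559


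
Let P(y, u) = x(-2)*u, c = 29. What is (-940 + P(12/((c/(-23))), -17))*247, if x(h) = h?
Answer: -223782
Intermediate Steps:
P(y, u) = -2*u
(-940 + P(12/((c/(-23))), -17))*247 = (-940 - 2*(-17))*247 = (-940 + 34)*247 = -906*247 = -223782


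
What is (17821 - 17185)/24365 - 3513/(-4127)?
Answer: 88219017/100554355 ≈ 0.87733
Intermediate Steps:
(17821 - 17185)/24365 - 3513/(-4127) = 636*(1/24365) - 3513*(-1/4127) = 636/24365 + 3513/4127 = 88219017/100554355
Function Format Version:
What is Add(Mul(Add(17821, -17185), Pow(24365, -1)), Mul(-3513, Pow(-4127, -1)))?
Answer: Rational(88219017, 100554355) ≈ 0.87733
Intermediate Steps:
Add(Mul(Add(17821, -17185), Pow(24365, -1)), Mul(-3513, Pow(-4127, -1))) = Add(Mul(636, Rational(1, 24365)), Mul(-3513, Rational(-1, 4127))) = Add(Rational(636, 24365), Rational(3513, 4127)) = Rational(88219017, 100554355)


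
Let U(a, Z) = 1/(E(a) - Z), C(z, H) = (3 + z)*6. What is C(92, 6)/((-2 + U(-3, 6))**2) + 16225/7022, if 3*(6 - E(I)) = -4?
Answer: 12889253/35110 ≈ 367.11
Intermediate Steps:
E(I) = 22/3 (E(I) = 6 - 1/3*(-4) = 6 + 4/3 = 22/3)
C(z, H) = 18 + 6*z
U(a, Z) = 1/(22/3 - Z)
C(92, 6)/((-2 + U(-3, 6))**2) + 16225/7022 = (18 + 6*92)/((-2 - 3/(-22 + 3*6))**2) + 16225/7022 = (18 + 552)/((-2 - 3/(-22 + 18))**2) + 16225*(1/7022) = 570/((-2 - 3/(-4))**2) + 16225/7022 = 570/((-2 - 3*(-1/4))**2) + 16225/7022 = 570/((-2 + 3/4)**2) + 16225/7022 = 570/((-5/4)**2) + 16225/7022 = 570/(25/16) + 16225/7022 = 570*(16/25) + 16225/7022 = 1824/5 + 16225/7022 = 12889253/35110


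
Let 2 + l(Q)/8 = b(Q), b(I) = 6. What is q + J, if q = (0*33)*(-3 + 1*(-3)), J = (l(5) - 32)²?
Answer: 0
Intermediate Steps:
l(Q) = 32 (l(Q) = -16 + 8*6 = -16 + 48 = 32)
J = 0 (J = (32 - 32)² = 0² = 0)
q = 0 (q = 0*(-3 - 3) = 0*(-6) = 0)
q + J = 0 + 0 = 0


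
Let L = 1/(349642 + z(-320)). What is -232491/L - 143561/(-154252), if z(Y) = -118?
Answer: -12534700198032007/154252 ≈ -8.1261e+10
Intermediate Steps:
L = 1/349524 (L = 1/(349642 - 118) = 1/349524 ≈ 2.8610e-6)
-232491/L - 143561/(-154252) = -232491/1/349524 - 143561/(-154252) = -232491*349524 - 143561*(-1/154252) = -81261184284 + 143561/154252 = -12534700198032007/154252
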